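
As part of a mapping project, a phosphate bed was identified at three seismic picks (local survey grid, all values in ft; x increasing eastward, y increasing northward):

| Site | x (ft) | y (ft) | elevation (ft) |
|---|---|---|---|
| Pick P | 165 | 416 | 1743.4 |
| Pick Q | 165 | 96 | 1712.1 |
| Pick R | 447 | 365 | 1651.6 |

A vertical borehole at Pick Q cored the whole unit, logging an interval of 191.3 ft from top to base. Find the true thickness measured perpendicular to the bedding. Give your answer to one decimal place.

Let the plane be z = a·x + b·y + c.
Pick Q−Pick P: 0a − 320b = −31.3;  Pick R−Pick P: 282a − 51b = −91.8.
Solving gives a = −0.30784, b = 0.09781.
|∇z| = √(a²+b²) = 0.32301, so dip δ = arctan(0.32301) = 17.90°.
True thickness = vertical thickness × cos δ = 191.3 × cos 17.90° = 182.0 ft.

182.0 ft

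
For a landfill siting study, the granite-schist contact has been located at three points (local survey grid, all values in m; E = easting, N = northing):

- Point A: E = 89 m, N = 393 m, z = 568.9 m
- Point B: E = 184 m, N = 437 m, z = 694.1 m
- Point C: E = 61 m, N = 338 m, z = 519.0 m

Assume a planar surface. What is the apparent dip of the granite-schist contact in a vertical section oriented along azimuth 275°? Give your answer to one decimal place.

48.8°

Two edge vectors: Point A→Point B = (95, 44, 125.2), Point A→Point C = (-28, -55, -49.9).
Normal n = (Point A→Point B) × (Point A→Point C) = (4690.4, 1234.9, -3993).
So ∂z/∂E = −n_x/n_z = 1.17466 and ∂z/∂N = −n_y/n_z = 0.30927.
Unit vector along 275° is (sin 275°, cos 275°) = (-0.9962, 0.0872).
Slope in that direction = a·(-0.9962) + b·(0.0872) = −1.14323.
Apparent dip = arctan|1.14323| = 48.8° (true dip is 50.5°, so apparent ≤ true as expected).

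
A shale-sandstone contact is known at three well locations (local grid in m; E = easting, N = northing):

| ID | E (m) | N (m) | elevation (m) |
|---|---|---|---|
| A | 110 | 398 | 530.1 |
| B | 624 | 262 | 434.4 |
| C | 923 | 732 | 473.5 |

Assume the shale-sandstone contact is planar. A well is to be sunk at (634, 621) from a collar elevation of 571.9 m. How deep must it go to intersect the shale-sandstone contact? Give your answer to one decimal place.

76.9 m

Two edge vectors: A→B = (514, -136, -95.7), A→C = (813, 334, -56.6).
Normal n = (A→B) × (A→C) = (39661.4, -48711.7, 282244).
So ∂z/∂E = −n_x/n_z = −0.14052 and ∂z/∂N = −n_y/n_z = 0.17259.
Intercept c from A: 530.1 + 15.46 − 68.69 = 476.87.
At (634, 621): z_contact = −89.09 + 107.18 + 476.87 = 494.95 m.
Depth below ground = 571.9 − 494.95 = 76.9 m.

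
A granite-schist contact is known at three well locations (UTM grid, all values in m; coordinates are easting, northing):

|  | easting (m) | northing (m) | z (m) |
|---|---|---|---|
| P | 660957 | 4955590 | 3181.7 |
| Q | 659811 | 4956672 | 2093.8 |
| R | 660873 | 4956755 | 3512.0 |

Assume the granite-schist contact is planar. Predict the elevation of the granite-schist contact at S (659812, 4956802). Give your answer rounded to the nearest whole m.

2144 m

Let the plane be z = a·easting + b·northing + c.
Q−P: −1146a + 1082b = −1087.9;  R−P: −84a + 1165b = 330.3.
Solving gives a = 1.30588771, b = 0.37767774.
Then c = 3181.7 − a·660957 − b·4955590 = −2731569.96.
At (659812, 4956802): z = 861640.4 + 1872073.8 − 2731569.96 = 2144.2 m.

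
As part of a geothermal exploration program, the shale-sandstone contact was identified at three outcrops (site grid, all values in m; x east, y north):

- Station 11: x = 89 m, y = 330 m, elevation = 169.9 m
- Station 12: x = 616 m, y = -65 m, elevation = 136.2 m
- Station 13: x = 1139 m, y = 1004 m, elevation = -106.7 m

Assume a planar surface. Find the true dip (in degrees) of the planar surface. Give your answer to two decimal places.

12.60°

Two edge vectors: Station 11→Station 12 = (527, -395, -33.7), Station 11→Station 13 = (1050, 674, -276.6).
Normal n = (Station 11→Station 12) × (Station 11→Station 13) = (131970.8, 110383.2, 769948).
So ∂z/∂x = −n_x/n_z = −0.17140 and ∂z/∂y = −n_y/n_z = −0.14336.
Gradient magnitude |∇z| = √(a² + b²) = √(0.02938 + 0.02055) = 0.22345.
True dip = arctan(0.22345) = 12.60°, dipping toward NE (azimuth ≈ 050°).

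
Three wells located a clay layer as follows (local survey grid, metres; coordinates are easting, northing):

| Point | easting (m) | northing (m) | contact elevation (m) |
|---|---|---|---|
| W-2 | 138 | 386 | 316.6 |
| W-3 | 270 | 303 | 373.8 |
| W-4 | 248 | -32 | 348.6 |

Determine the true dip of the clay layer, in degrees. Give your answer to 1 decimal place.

Two edge vectors: W-2→W-3 = (132, -83, 57.2), W-2→W-4 = (110, -418, 32).
Normal n = (W-2→W-3) × (W-2→W-4) = (21253.6, 2068, -46046).
So ∂z/∂easting = −n_x/n_z = 0.46157 and ∂z/∂northing = −n_y/n_z = 0.04491.
Gradient magnitude |∇z| = √(a² + b²) = √(0.21305 + 0.00202) = 0.46375.
True dip = arctan(0.46375) = 24.9°, dipping toward W (azimuth ≈ 264°).

24.9°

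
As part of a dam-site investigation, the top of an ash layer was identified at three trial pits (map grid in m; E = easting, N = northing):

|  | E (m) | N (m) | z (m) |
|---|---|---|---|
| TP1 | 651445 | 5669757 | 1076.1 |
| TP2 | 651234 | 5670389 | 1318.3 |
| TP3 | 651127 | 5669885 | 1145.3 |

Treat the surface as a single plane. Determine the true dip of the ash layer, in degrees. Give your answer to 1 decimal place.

Two edge vectors: TP1→TP2 = (-211, 632, 242.2), TP1→TP3 = (-318, 128, 69.2).
Normal n = (TP1→TP2) × (TP1→TP3) = (12732.8, -62418.4, 173968).
So ∂z/∂E = −n_x/n_z = −0.07319 and ∂z/∂N = −n_y/n_z = 0.35879.
Gradient magnitude |∇z| = √(a² + b²) = √(0.00536 + 0.12873) = 0.36618.
True dip = arctan(0.36618) = 20.1°, dipping toward SSE (azimuth ≈ 168°).

20.1°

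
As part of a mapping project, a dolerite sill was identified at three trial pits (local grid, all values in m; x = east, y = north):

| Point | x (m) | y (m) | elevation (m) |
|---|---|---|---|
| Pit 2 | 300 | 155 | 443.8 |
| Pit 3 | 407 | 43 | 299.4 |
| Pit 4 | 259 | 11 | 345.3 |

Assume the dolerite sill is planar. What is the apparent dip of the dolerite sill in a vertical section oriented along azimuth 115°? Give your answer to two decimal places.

Let the plane be z = a·x + b·y + c.
Pit 3−Pit 2: 107a − 112b = −144.4;  Pit 4−Pit 2: −41a − 144b = −98.5.
Solving gives a = −0.48808, b = 0.82300.
Unit vector along 115° is (sin 115°, cos 115°) = (0.9063, -0.4226).
Slope in that direction = a·(0.9063) + b·(-0.4226) = −0.79016.
Apparent dip = arctan|0.79016| = 38.31° (true dip is 43.7°, so apparent ≤ true as expected).

38.31°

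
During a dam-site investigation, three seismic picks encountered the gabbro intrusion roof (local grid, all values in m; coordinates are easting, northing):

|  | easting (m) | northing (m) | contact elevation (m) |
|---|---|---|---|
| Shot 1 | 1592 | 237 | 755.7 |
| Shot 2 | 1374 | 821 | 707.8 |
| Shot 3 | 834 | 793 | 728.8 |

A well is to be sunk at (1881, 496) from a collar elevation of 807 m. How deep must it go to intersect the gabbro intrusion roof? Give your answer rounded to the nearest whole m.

86 m

Two edge vectors: Shot 1→Shot 2 = (-218, 584, -47.9), Shot 1→Shot 3 = (-758, 556, -26.9).
Normal n = (Shot 1→Shot 2) × (Shot 1→Shot 3) = (10922.8, 30444, 321464).
So ∂z/∂easting = −n_x/n_z = −0.03398 and ∂z/∂northing = −n_y/n_z = −0.09470.
Intercept c from Shot 1: 755.7 + 54.09 + 22.44 = 832.24.
At (1881, 496): z_contact = −63.9 − 47.0 + 832.24 = 721.4 m.
Depth below ground = 807 − 721.4 = 86 m.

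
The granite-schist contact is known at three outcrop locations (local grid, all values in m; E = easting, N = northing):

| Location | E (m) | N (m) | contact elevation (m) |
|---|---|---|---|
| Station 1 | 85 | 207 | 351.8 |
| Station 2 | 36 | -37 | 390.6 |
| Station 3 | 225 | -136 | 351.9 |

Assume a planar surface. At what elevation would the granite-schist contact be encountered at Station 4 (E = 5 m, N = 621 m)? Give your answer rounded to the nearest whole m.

328 m

Let the plane be z = a·E + b·N + c.
Station 2−Station 1: −49a − 244b = 38.8;  Station 3−Station 1: 140a − 343b = 0.1.
Solving gives a = −0.26064, b = −0.10667.
Then c = 351.8 − a·85 − b·207 = 396.04.
At (5, 621): z = −1.3 − 66.2 + 396.04 = 328.5 m.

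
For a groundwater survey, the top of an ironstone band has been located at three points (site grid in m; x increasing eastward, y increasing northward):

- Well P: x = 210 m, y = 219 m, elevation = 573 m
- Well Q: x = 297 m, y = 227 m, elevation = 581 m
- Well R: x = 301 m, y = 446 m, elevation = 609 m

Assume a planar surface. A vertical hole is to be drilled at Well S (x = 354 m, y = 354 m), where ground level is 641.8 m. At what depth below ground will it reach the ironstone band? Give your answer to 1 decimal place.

40.2 m

Let the plane be z = a·x + b·y + c.
Well Q−Well P: 87a + 8b = 8;  Well R−Well P: 91a + 227b = 36.
Solving gives a = 0.08033, b = 0.12639.
Then c = 573 − a·210 − b·219 = 528.45.
At (354, 354): z_contact = 28.44 + 44.74 + 528.45 = 601.63 m.
Depth below ground = 641.8 − 601.63 = 40.2 m.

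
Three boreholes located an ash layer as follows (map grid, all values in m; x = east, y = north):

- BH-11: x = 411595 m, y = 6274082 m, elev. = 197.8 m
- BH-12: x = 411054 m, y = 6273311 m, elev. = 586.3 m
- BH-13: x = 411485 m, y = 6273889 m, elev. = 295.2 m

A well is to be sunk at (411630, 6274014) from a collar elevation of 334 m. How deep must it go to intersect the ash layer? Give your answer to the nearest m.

Let the plane be z = a·x + b·y + c.
BH-12−BH-11: −541a − 771b = 388.5;  BH-13−BH-11: −110a − 193b = 97.4.
Solving gives a = 0.00586135, b = −0.50800388.
Then c = 197.8 − a·411595 − b·6274082 = 3185043.28.
At (411630, 6274014): z_contact = 2412.7 − 3187223.4 + 3185043.28 = 232.5 m.
Depth below ground = 334 − 232.5 = 101 m.

101 m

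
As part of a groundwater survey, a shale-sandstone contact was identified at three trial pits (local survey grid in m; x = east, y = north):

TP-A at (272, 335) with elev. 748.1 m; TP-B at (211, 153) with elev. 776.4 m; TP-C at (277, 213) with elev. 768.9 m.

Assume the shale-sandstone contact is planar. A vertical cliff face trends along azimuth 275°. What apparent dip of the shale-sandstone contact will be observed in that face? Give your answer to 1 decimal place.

Two edge vectors: TP-A→TP-B = (-61, -182, 28.3), TP-A→TP-C = (5, -122, 20.8).
Normal n = (TP-A→TP-B) × (TP-A→TP-C) = (-333, 1410.3, 8352).
So ∂z/∂x = −n_x/n_z = 0.03987 and ∂z/∂y = −n_y/n_z = −0.16886.
Unit vector along 275° is (sin 275°, cos 275°) = (-0.9962, 0.0872).
Slope in that direction = a·(-0.9962) + b·(0.0872) = −0.05444.
Apparent dip = arctan|0.05444| = 3.1° (true dip is 9.8°, so apparent ≤ true as expected).

3.1°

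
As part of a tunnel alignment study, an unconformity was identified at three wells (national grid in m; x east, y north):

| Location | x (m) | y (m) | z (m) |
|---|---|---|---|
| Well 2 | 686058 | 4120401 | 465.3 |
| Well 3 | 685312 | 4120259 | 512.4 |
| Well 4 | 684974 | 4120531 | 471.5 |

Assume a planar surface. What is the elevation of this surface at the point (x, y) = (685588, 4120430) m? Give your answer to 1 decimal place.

473.1 m

Let the plane be z = a·x + b·y + c.
Well 3−Well 2: −746a − 142b = 47.1;  Well 4−Well 2: −1084a + 130b = 6.2.
Solving gives a = −0.027912223, b = −0.185052689.
Then c = 465.3 − a·686058 − b·4120401 = 782105.99.
At (685588, 4120430): z = −19136.3 − 762496.6 + 782105.99 = 473.1 m.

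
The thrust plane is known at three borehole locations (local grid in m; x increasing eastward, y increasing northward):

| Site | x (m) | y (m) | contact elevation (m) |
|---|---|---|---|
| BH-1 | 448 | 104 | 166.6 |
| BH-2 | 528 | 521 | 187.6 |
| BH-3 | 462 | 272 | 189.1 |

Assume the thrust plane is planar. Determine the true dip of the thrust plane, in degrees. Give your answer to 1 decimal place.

38.5°

Two edge vectors: BH-1→BH-2 = (80, 417, 21), BH-1→BH-3 = (14, 168, 22.5).
Normal n = (BH-1→BH-2) × (BH-1→BH-3) = (5854.5, -1506, 7602).
So ∂z/∂x = −n_x/n_z = −0.77013 and ∂z/∂y = −n_y/n_z = 0.19811.
Gradient magnitude |∇z| = √(a² + b²) = √(0.59309 + 0.03925) = 0.79520.
True dip = arctan(0.79520) = 38.5°, dipping toward ESE (azimuth ≈ 104°).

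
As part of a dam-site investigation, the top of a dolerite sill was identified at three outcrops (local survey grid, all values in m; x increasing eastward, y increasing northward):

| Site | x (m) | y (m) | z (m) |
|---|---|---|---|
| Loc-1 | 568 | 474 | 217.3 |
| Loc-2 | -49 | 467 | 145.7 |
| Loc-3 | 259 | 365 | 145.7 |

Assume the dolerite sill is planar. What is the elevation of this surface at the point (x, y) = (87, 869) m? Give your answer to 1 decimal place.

297.2 m

Two edge vectors: Loc-1→Loc-2 = (-617, -7, -71.6), Loc-1→Loc-3 = (-309, -109, -71.6).
Normal n = (Loc-1→Loc-2) × (Loc-1→Loc-3) = (-7303.2, -22052.8, 65090).
So ∂z/∂x = −n_x/n_z = 0.11220 and ∂z/∂y = −n_y/n_z = 0.33880.
Intercept c from Loc-1: 217.3 − 63.73 − 160.59 = −7.02.
At (87, 869): z = 9.8 + 294.4 − 7.02 = 297.2 m.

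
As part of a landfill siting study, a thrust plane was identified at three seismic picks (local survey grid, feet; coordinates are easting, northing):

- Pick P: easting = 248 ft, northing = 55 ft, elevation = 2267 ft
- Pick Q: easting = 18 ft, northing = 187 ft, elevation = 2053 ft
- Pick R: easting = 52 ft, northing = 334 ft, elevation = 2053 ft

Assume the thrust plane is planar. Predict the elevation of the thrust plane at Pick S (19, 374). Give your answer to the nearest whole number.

Two edge vectors: Pick P→Pick Q = (-230, 132, -214), Pick P→Pick R = (-196, 279, -214).
Normal n = (Pick P→Pick Q) × (Pick P→Pick R) = (31458, -7276, -38298).
So ∂z/∂easting = −n_x/n_z = 0.82140 and ∂z/∂northing = −n_y/n_z = −0.18998.
Intercept c from Pick P: 2267 − 203.71 + 10.45 = 2073.74.
At (19, 374): z = 15.6 − 71.1 + 2073.74 = 2018.3 ft.

2018 ft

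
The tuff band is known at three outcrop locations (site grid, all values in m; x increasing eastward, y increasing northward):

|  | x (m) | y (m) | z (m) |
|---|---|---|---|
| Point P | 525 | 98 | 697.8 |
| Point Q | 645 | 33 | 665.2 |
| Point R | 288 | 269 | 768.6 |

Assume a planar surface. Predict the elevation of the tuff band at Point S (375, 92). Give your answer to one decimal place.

725.4 m

Let the plane be z = a·x + b·y + c.
Point Q−Point P: 120a − 65b = −32.6;  Point R−Point P: −237a + 171b = 70.8.
Solving gives a = −0.19015, b = 0.15050.
Then c = 697.8 − a·525 − b·98 = 782.88.
At (375, 92): z = −71.3 + 13.8 + 782.88 = 725.4 m.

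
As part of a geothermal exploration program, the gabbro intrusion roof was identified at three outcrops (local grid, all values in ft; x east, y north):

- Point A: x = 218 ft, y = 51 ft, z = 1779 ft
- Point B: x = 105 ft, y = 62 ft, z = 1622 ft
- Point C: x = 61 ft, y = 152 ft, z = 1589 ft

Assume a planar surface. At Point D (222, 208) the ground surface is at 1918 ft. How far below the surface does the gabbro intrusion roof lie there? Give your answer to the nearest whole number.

Let the plane be z = a·x + b·y + c.
Point B−Point A: −113a + 11b = −157;  Point C−Point A: −157a + 101b = −190.
Solving gives a = 1.42133, b = 0.32821.
Then c = 1779 − a·218 − b·51 = 1452.41.
At (222, 208): z_contact = 315.5 + 68.3 + 1452.41 = 1836.2 ft.
Depth below ground = 1918 − 1836.2 = 82 ft.

82 ft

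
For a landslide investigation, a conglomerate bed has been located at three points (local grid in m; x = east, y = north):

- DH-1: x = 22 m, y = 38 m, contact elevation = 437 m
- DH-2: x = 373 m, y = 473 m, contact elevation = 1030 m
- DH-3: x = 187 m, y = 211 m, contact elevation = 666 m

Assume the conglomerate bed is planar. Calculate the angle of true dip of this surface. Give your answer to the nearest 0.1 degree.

58.0°

Two edge vectors: DH-1→DH-2 = (351, 435, 593), DH-1→DH-3 = (165, 173, 229).
Normal n = (DH-1→DH-2) × (DH-1→DH-3) = (-2974, 17466, -11052).
So ∂z/∂x = −n_x/n_z = −0.26909 and ∂z/∂y = −n_y/n_z = 1.58035.
Gradient magnitude |∇z| = √(a² + b²) = √(0.07241 + 2.49750) = 1.60309.
True dip = arctan(1.60309) = 58.0°, dipping toward S (azimuth ≈ 170°).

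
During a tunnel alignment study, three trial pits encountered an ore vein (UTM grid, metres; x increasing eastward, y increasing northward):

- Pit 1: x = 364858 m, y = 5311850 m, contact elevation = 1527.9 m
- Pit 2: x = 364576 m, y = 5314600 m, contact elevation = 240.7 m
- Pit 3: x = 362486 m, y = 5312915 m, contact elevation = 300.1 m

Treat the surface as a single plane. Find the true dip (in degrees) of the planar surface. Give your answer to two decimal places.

28.43°

Two edge vectors: Pit 1→Pit 2 = (-282, 2750, -1287.2), Pit 1→Pit 3 = (-2372, 1065, -1227.8).
Normal n = (Pit 1→Pit 2) × (Pit 1→Pit 3) = (-2005582, 2706998.8, 6222670).
So ∂z/∂x = −n_x/n_z = 0.32230 and ∂z/∂y = −n_y/n_z = −0.43502.
Gradient magnitude |∇z| = √(a² + b²) = √(0.10388 + 0.18924) = 0.54141.
True dip = arctan(0.54141) = 28.43°, dipping toward NW (azimuth ≈ 323°).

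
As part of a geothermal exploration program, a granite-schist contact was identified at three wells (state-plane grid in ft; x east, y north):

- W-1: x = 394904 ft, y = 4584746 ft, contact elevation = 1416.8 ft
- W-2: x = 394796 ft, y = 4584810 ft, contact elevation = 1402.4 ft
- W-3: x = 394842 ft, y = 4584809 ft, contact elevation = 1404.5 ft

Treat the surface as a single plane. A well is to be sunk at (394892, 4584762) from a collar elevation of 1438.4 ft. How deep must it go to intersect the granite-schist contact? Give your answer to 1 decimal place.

Two edge vectors: W-1→W-2 = (-108, 64, -14.4), W-1→W-3 = (-62, 63, -12.3).
Normal n = (W-1→W-2) × (W-1→W-3) = (120, -435.6, -2836).
So ∂z/∂x = −n_x/n_z = 0.042313117 and ∂z/∂y = −n_y/n_z = −0.153596615.
Intercept c from W-1: 1416.8 − 16709.62 + 704201.47 = 688908.65.
At (394892, 4584762): z_contact = 16709.11 − 704203.92 + 688908.65 = 1413.83 ft.
Depth below ground = 1438.4 − 1413.83 = 24.6 ft.

24.6 ft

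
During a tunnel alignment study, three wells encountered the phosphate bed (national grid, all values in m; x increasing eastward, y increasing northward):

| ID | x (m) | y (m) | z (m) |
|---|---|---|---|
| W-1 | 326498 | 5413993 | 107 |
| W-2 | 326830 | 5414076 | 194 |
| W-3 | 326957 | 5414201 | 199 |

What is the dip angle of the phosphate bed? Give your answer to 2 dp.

24.42°

Two edge vectors: W-1→W-2 = (332, 83, 87), W-1→W-3 = (459, 208, 92).
Normal n = (W-1→W-2) × (W-1→W-3) = (-10460, 9389, 30959).
So ∂z/∂x = −n_x/n_z = 0.33787 and ∂z/∂y = −n_y/n_z = −0.30327.
Gradient magnitude |∇z| = √(a² + b²) = √(0.11415 + 0.09197) = 0.45401.
True dip = arctan(0.45401) = 24.42°, dipping toward NW (azimuth ≈ 312°).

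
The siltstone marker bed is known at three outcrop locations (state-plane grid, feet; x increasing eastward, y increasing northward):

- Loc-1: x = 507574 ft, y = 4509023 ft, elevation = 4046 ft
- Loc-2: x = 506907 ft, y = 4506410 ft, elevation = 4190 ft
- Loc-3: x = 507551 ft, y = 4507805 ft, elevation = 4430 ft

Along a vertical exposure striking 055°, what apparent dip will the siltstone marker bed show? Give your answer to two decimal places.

Let the plane be z = a·x + b·y + c.
Loc-2−Loc-1: −667a − 2613b = 144;  Loc-3−Loc-1: −23a − 1218b = 384.
Solving gives a = 1.10061, b = −0.33605.
Unit vector along 055° is (sin 55°, cos 55°) = (0.8192, 0.5736).
Slope in that direction = a·(0.8192) + b·(0.5736) = 0.70882.
Apparent dip = arctan|0.70882| = 35.33° (true dip is 49.0°, so apparent ≤ true as expected).

35.33°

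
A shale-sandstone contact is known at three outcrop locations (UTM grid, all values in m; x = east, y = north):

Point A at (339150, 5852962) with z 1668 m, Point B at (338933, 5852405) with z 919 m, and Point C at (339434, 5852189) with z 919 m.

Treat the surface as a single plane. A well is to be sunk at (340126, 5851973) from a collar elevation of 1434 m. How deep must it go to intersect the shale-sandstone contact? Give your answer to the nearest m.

Let the plane be z = a·x + b·y + c.
Point B−Point A: −217a − 557b = −749;  Point C−Point A: 284a − 773b = −749.
Solving gives a = 0.49637805, b = 1.15132130.
Then c = 1668 − a·339150 − b·5852962 = −6905318.43.
At (340126, 5851973): z_contact = 168831.1 + 6737501.2 − 6905318.43 = 1013.8 m.
Depth below ground = 1434 − 1013.8 = 420 m.

420 m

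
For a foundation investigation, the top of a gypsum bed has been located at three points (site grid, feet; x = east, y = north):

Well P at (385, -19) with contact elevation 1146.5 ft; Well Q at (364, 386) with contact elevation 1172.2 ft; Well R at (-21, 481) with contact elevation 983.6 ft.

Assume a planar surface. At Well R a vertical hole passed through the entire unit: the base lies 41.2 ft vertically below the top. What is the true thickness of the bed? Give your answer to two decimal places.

Two edge vectors: Well P→Well Q = (-21, 405, 25.7), Well P→Well R = (-406, 500, -162.9).
Normal n = (Well P→Well Q) × (Well P→Well R) = (-78824.5, -13855.1, 153930).
So ∂z/∂x = −n_x/n_z = 0.51208 and ∂z/∂y = −n_y/n_z = 0.09001.
|∇z| = √(a²+b²) = 0.51993, so dip δ = arctan(0.51993) = 27.47°.
True thickness = vertical thickness × cos δ = 41.2 × cos 27.47° = 36.55 ft.

36.55 ft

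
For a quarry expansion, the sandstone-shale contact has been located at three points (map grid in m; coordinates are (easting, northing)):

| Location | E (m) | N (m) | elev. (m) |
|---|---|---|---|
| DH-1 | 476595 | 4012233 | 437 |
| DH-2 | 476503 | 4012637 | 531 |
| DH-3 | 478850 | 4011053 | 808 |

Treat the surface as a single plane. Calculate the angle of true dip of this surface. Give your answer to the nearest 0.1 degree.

24.1°

Two edge vectors: DH-1→DH-2 = (-92, 404, 94), DH-1→DH-3 = (2255, -1180, 371).
Normal n = (DH-1→DH-2) × (DH-1→DH-3) = (260804, 246102, -802460).
So ∂z/∂E = −n_x/n_z = 0.32501 and ∂z/∂N = −n_y/n_z = 0.30668.
Gradient magnitude |∇z| = √(a² + b²) = √(0.10563 + 0.09406) = 0.44686.
True dip = arctan(0.44686) = 24.1°, dipping toward SW (azimuth ≈ 227°).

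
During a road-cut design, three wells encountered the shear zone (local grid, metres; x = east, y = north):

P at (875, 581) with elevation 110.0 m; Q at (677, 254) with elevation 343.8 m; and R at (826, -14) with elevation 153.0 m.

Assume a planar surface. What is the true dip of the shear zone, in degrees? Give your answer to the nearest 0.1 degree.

Two edge vectors: P→Q = (-198, -327, 233.8), P→R = (-49, -595, 43).
Normal n = (P→Q) × (P→R) = (125050, -2942.2, 101787).
So ∂z/∂x = −n_x/n_z = −1.22855 and ∂z/∂y = −n_y/n_z = 0.02891.
Gradient magnitude |∇z| = √(a² + b²) = √(1.50932 + 0.00084) = 1.22889.
True dip = arctan(1.22889) = 50.9°, dipping toward E (azimuth ≈ 091°).

50.9°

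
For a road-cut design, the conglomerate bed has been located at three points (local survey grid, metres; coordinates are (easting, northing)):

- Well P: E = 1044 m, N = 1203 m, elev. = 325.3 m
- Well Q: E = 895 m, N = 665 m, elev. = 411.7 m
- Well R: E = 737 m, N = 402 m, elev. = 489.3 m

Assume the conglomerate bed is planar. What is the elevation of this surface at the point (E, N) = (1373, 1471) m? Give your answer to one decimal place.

Two edge vectors: Well P→Well Q = (-149, -538, 86.4), Well P→Well R = (-307, -801, 164).
Normal n = (Well P→Well Q) × (Well P→Well R) = (-19025.6, -2088.8, -45817).
So ∂z/∂E = −n_x/n_z = −0.415252 and ∂z/∂N = −n_y/n_z = −0.045590.
Intercept c from Well P: 325.3 + 433.52 + 54.84 = 813.67.
At (1373, 1471): z = −570.1 − 67.1 + 813.67 = 176.5 m.

176.5 m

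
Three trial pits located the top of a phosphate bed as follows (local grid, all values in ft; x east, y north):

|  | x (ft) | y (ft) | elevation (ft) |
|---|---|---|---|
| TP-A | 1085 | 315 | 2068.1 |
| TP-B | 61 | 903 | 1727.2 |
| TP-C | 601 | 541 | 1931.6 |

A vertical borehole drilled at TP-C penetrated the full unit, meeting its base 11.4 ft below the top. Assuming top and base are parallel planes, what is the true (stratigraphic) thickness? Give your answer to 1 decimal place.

10.3 ft

Let the plane be z = a·x + b·y + c.
TP-B−TP-A: −1024a + 588b = −340.9;  TP-C−TP-A: −484a + 226b = −136.5.
Solving gives a = 0.06054, b = −0.47434.
|∇z| = √(a²+b²) = 0.47819, so dip δ = arctan(0.47819) = 25.56°.
True thickness = vertical thickness × cos δ = 11.4 × cos 25.56° = 10.3 ft.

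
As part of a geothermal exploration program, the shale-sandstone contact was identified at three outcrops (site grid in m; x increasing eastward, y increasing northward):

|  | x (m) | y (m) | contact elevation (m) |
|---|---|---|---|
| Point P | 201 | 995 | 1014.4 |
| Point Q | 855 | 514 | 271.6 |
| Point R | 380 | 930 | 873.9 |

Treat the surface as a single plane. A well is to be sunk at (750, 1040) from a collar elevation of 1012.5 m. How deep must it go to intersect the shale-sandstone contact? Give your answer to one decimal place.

Two edge vectors: Point P→Point Q = (654, -481, -742.8), Point P→Point R = (179, -65, -140.5).
Normal n = (Point P→Point Q) × (Point P→Point R) = (19298.5, -41074.2, 43589).
So ∂z/∂x = −n_x/n_z = −0.442738 and ∂z/∂y = −n_y/n_z = 0.942307.
Intercept c from Point P: 1014.4 + 88.99 − 937.60 = 165.80.
At (750, 1040): z_contact = −332.05 + 980.00 + 165.80 = 813.74 m.
Depth below ground = 1012.5 − 813.74 = 198.8 m.

198.8 m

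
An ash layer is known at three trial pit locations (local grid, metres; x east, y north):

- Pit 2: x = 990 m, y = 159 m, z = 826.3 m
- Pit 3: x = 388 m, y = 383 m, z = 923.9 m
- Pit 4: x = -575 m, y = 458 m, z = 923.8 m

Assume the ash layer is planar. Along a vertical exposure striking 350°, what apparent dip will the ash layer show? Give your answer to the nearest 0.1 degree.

Two edge vectors: Pit 2→Pit 3 = (-602, 224, 97.6), Pit 2→Pit 4 = (-1565, 299, 97.5).
Normal n = (Pit 2→Pit 3) × (Pit 2→Pit 4) = (-7342.4, -94049, 170562).
So ∂z/∂x = −n_x/n_z = 0.04305 and ∂z/∂y = −n_y/n_z = 0.55141.
Unit vector along 350° is (sin 350°, cos 350°) = (-0.1736, 0.9848).
Slope in that direction = a·(-0.1736) + b·(0.9848) = 0.53555.
Apparent dip = arctan|0.53555| = 28.2° (true dip is 28.9°, so apparent ≤ true as expected).

28.2°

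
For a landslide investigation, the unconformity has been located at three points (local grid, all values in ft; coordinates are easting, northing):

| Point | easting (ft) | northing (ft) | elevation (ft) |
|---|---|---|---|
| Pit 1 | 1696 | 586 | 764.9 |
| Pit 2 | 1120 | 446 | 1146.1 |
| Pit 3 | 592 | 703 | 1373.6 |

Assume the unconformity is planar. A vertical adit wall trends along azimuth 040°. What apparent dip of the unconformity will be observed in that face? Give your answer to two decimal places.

Two edge vectors: Pit 1→Pit 2 = (-576, -140, 381.2), Pit 1→Pit 3 = (-1104, 117, 608.7).
Normal n = (Pit 1→Pit 2) × (Pit 1→Pit 3) = (-129818.4, -70233.6, -221952).
So ∂z/∂easting = −n_x/n_z = −0.58489 and ∂z/∂northing = −n_y/n_z = −0.31644.
Unit vector along 040° is (sin 40°, cos 40°) = (0.6428, 0.7660).
Slope in that direction = a·(0.6428) + b·(0.7660) = −0.61837.
Apparent dip = arctan|0.61837| = 31.73° (true dip is 33.6°, so apparent ≤ true as expected).

31.73°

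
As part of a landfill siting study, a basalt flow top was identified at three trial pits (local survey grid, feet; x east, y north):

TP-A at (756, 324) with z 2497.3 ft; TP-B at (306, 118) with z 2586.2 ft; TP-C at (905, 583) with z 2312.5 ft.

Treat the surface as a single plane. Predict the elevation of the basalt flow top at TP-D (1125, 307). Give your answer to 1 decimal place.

Two edge vectors: TP-A→TP-B = (-450, -206, 88.9), TP-A→TP-C = (149, 259, -184.8).
Normal n = (TP-A→TP-B) × (TP-A→TP-C) = (15043.7, -69913.9, -85856).
So ∂z/∂x = −n_x/n_z = 0.175220 and ∂z/∂y = −n_y/n_z = −0.814316.
Intercept c from TP-A: 2497.3 − 132.47 + 263.84 = 2628.67.
At (1125, 307): z = 197.1 − 250.0 + 2628.67 = 2575.8 ft.

2575.8 ft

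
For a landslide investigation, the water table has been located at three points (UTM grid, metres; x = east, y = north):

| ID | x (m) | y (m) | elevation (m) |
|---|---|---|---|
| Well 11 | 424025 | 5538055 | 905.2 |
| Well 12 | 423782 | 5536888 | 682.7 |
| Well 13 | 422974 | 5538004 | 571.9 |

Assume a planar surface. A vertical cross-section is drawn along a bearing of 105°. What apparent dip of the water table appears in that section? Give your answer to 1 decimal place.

Let the plane be z = a·x + b·y + c.
Well 12−Well 11: −243a − 1167b = −222.5;  Well 13−Well 11: −1051a − 51b = −333.3.
Solving gives a = 0.31102, b = 0.12590.
Unit vector along 105° is (sin 105°, cos 105°) = (0.9659, -0.2588).
Slope in that direction = a·(0.9659) + b·(-0.2588) = 0.26783.
Apparent dip = arctan|0.26783| = 15.0° (true dip is 18.5°, so apparent ≤ true as expected).

15.0°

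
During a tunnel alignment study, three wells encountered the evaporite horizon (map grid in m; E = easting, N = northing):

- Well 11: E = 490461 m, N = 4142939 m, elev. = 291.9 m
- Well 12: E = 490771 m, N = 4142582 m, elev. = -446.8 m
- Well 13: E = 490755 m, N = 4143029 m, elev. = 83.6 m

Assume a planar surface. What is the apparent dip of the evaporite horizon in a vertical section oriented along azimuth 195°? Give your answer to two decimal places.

39.87°

Two edge vectors: Well 11→Well 12 = (310, -357, -738.7), Well 11→Well 13 = (294, 90, -208.3).
Normal n = (Well 11→Well 12) × (Well 11→Well 13) = (140846.1, -152604.8, 132858).
So ∂z/∂E = −n_x/n_z = −1.06013 and ∂z/∂N = −n_y/n_z = 1.14863.
Unit vector along 195° is (sin 195°, cos 195°) = (-0.2588, -0.9659).
Slope in that direction = a·(-0.2588) + b·(-0.9659) = −0.83511.
Apparent dip = arctan|0.83511| = 39.87° (true dip is 57.4°, so apparent ≤ true as expected).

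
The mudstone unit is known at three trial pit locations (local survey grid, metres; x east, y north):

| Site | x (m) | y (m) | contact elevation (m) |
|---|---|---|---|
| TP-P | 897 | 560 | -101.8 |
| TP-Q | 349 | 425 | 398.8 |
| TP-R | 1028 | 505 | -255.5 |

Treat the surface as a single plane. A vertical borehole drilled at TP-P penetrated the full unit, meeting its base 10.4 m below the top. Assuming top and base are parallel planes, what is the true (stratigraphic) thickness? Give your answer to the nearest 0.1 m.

Two edge vectors: TP-P→TP-Q = (-548, -135, 500.6), TP-P→TP-R = (131, -55, -153.7).
Normal n = (TP-P→TP-Q) × (TP-P→TP-R) = (48282.5, -18649, 47825).
So ∂z/∂x = −n_x/n_z = −1.00957 and ∂z/∂y = −n_y/n_z = 0.38994.
|∇z| = √(a²+b²) = 1.08226, so dip δ = arctan(1.08226) = 47.26°.
True thickness = vertical thickness × cos δ = 10.4 × cos 47.26° = 7.1 m.

7.1 m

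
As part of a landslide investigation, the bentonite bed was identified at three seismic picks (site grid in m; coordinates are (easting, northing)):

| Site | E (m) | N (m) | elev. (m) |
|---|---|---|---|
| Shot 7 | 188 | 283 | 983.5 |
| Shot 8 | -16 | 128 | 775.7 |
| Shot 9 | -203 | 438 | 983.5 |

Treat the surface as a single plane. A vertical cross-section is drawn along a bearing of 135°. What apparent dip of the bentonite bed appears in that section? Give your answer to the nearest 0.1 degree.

20.6°

Two edge vectors: Shot 7→Shot 8 = (-204, -155, -207.8), Shot 7→Shot 9 = (-391, 155, 0).
Normal n = (Shot 7→Shot 8) × (Shot 7→Shot 9) = (32209, 81249.8, -92225).
So ∂z/∂E = −n_x/n_z = 0.34924 and ∂z/∂N = −n_y/n_z = 0.88100.
Unit vector along 135° is (sin 135°, cos 135°) = (0.7071, -0.7071).
Slope in that direction = a·(0.7071) + b·(-0.7071) = −0.37601.
Apparent dip = arctan|0.37601| = 20.6° (true dip is 43.5°, so apparent ≤ true as expected).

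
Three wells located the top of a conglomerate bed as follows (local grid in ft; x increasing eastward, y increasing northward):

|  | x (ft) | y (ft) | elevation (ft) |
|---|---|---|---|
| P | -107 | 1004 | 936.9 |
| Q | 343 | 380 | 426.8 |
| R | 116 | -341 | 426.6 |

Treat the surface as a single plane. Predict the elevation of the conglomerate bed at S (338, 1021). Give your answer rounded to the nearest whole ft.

Two edge vectors: P→Q = (450, -624, -510.1), P→R = (223, -1345, -510.3).
Normal n = (P→Q) × (P→R) = (-367657.3, 115882.7, -466098).
So ∂z/∂x = −n_x/n_z = −0.78880 and ∂z/∂y = −n_y/n_z = 0.24862.
Intercept c from P: 936.9 − 84.40 − 249.62 = 602.88.
At (338, 1021): z = −266.6 + 253.8 + 602.88 = 590.1 ft.

590 ft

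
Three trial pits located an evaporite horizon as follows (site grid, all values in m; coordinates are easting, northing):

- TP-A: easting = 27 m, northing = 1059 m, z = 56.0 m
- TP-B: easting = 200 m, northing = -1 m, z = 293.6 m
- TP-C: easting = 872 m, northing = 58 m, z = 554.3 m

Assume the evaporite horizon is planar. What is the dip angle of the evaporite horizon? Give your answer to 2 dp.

23.37°

Let the plane be z = a·easting + b·northing + c.
TP-B−TP-A: 173a − 1060b = 237.6;  TP-C−TP-A: 845a − 1001b = 498.3.
Solving gives a = 0.40187, b = −0.15856.
Gradient magnitude |∇z| = √(a² + b²) = √(0.16150 + 0.02514) = 0.43202.
True dip = arctan(0.43202) = 23.37°, dipping toward WNW (azimuth ≈ 292°).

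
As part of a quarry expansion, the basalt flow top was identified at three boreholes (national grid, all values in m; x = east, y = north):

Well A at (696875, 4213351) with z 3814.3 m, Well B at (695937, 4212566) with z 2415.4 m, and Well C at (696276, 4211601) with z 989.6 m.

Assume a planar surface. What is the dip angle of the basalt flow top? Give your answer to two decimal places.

Two edge vectors: Well A→Well B = (-938, -785, -1398.9), Well A→Well C = (-599, -1750, -2824.7).
Normal n = (Well A→Well B) × (Well A→Well C) = (-230685.5, -1811627.5, 1171285).
So ∂z/∂x = −n_x/n_z = 0.19695 and ∂z/∂y = −n_y/n_z = 1.54670.
Gradient magnitude |∇z| = √(a² + b²) = √(0.03879 + 2.39228) = 1.55919.
True dip = arctan(1.55919) = 57.33°, dipping toward S (azimuth ≈ 187°).

57.33°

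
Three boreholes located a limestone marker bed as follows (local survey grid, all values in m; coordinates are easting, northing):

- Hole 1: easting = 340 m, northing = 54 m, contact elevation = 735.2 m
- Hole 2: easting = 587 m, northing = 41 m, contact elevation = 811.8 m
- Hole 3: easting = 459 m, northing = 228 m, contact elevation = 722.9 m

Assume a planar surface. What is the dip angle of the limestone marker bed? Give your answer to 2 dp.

Two edge vectors: Hole 1→Hole 2 = (247, -13, 76.6), Hole 1→Hole 3 = (119, 174, -12.3).
Normal n = (Hole 1→Hole 2) × (Hole 1→Hole 3) = (-13168.5, 12153.5, 44525).
So ∂z/∂easting = −n_x/n_z = 0.29576 and ∂z/∂northing = −n_y/n_z = −0.27296.
Gradient magnitude |∇z| = √(a² + b²) = √(0.08747 + 0.07451) = 0.40246.
True dip = arctan(0.40246) = 21.92°, dipping toward NW (azimuth ≈ 313°).

21.92°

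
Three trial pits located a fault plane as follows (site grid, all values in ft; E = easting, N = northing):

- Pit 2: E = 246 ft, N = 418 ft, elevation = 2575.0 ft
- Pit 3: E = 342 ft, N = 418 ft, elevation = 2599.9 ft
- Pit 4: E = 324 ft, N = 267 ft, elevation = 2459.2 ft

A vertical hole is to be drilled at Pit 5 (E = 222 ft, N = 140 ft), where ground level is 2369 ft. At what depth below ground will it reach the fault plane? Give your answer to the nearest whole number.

Let the plane be z = a·E + b·N + c.
Pit 3−Pit 2: 96a + 0b = 24.9;  Pit 4−Pit 2: 78a − 151b = −115.8.
Solving gives a = 0.25938, b = 0.90087.
Then c = 2575 − a·246 − b·418 = 2134.63.
At (222, 140): z_contact = 57.6 + 126.1 + 2134.63 = 2318.3 ft.
Depth below ground = 2369 − 2318.3 = 51 ft.

51 ft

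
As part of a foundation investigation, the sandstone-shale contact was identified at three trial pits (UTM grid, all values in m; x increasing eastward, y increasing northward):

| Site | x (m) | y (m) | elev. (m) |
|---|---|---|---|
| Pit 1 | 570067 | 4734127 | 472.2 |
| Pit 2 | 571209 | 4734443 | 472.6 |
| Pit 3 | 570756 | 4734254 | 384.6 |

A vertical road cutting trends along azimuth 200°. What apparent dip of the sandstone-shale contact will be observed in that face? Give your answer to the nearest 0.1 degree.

Two edge vectors: Pit 1→Pit 2 = (1142, 316, 0.4), Pit 1→Pit 3 = (689, 127, -87.6).
Normal n = (Pit 1→Pit 2) × (Pit 1→Pit 3) = (-27732.4, 100314.8, -72690).
So ∂z/∂x = −n_x/n_z = −0.38152 and ∂z/∂y = −n_y/n_z = 1.38004.
Unit vector along 200° is (sin 200°, cos 200°) = (-0.3420, -0.9397).
Slope in that direction = a·(-0.3420) + b·(-0.9397) = −1.16632.
Apparent dip = arctan|1.16632| = 49.4° (true dip is 55.1°, so apparent ≤ true as expected).

49.4°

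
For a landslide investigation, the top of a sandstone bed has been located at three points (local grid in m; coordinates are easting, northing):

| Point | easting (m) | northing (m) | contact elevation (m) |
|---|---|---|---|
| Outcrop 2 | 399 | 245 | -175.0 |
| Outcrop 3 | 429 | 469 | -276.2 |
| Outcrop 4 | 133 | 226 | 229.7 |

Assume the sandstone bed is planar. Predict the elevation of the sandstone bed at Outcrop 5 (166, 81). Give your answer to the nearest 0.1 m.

Let the plane be z = a·easting + b·northing + c.
Outcrop 3−Outcrop 2: 30a + 224b = −101.2;  Outcrop 4−Outcrop 2: −266a − 19b = 404.7.
Solving gives a = −1.50354, b = −0.25042.
Then c = -175 − a·399 − b·245 = 486.27.
At (166, 81): z = −249.6 − 20.3 + 486.27 = 216.4 m.

216.4 m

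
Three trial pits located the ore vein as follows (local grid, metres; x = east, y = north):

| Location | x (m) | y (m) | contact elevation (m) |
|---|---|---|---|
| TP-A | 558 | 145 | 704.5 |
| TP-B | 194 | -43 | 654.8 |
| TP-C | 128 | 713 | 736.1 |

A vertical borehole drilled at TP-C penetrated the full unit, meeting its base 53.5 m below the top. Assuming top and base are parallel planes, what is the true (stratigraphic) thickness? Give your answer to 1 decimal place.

Two edge vectors: TP-A→TP-B = (-364, -188, -49.7), TP-A→TP-C = (-430, 568, 31.6).
Normal n = (TP-A→TP-B) × (TP-A→TP-C) = (22288.8, 32873.4, -287592).
So ∂z/∂x = −n_x/n_z = 0.07750 and ∂z/∂y = −n_y/n_z = 0.11431.
|∇z| = √(a²+b²) = 0.13810, so dip δ = arctan(0.13810) = 7.86°.
True thickness = vertical thickness × cos δ = 53.5 × cos 7.86° = 53.0 m.

53.0 m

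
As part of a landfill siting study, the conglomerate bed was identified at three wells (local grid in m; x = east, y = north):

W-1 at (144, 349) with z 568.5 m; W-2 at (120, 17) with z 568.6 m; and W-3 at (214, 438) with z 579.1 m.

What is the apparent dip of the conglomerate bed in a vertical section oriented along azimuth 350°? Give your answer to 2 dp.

Two edge vectors: W-1→W-2 = (-24, -332, 0.1), W-1→W-3 = (70, 89, 10.6).
Normal n = (W-1→W-2) × (W-1→W-3) = (-3528.1, 261.4, 21104).
So ∂z/∂x = −n_x/n_z = 0.16718 and ∂z/∂y = −n_y/n_z = −0.01239.
Unit vector along 350° is (sin 350°, cos 350°) = (-0.1736, 0.9848).
Slope in that direction = a·(-0.1736) + b·(0.9848) = −0.04123.
Apparent dip = arctan|0.04123| = 2.36° (true dip is 9.5°, so apparent ≤ true as expected).

2.36°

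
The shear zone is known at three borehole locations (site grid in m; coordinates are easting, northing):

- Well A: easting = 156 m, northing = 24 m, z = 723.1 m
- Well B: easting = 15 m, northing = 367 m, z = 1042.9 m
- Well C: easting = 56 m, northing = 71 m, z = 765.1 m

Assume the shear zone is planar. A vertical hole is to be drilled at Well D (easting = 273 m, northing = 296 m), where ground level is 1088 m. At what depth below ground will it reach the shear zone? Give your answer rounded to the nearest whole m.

106 m

Two edge vectors: Well A→Well B = (-141, 343, 319.8), Well A→Well C = (-100, 47, 42).
Normal n = (Well A→Well B) × (Well A→Well C) = (-624.6, -26058, 27673).
So ∂z/∂easting = −n_x/n_z = 0.02257 and ∂z/∂northing = −n_y/n_z = 0.94164.
Intercept c from Well A: 723.1 − 3.52 − 22.60 = 696.98.
At (273, 296): z_contact = 6.2 + 278.7 + 696.98 = 981.9 m.
Depth below ground = 1088 − 981.9 = 106 m.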